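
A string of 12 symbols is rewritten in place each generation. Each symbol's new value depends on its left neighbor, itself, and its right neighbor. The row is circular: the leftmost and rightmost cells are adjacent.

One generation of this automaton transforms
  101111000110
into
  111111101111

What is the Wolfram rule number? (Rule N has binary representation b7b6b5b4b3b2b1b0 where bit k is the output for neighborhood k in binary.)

position 3: 111 → 1  (bit 7 = 1)
position 5: 110 → 1  (bit 6 = 1)
position 1: 101 → 1  (bit 5 = 1)
position 6: 100 → 1  (bit 4 = 1)
position 2: 011 → 1  (bit 3 = 1)
position 0: 010 → 1  (bit 2 = 1)
position 8: 001 → 1  (bit 1 = 1)
position 7: 000 → 0  (bit 0 = 0)
bits b7..b0 = 11111110 = 254

254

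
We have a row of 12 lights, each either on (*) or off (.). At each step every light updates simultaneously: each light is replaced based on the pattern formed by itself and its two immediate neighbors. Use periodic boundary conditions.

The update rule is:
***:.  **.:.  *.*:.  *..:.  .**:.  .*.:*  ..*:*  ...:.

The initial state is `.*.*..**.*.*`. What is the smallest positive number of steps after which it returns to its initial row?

.*.*.*...*.*
.*.*.*..**.*
.*.*.*.*...*
.*.*.*.*..**
.*.*.*.*.*..
**.*.*.*.*..
...*.*.*.*.*
..**.*.*.*.*
.*...*.*.*.*
.*..**.*.*.*
.*.*...*.*.*
.*.*..**.*.*

12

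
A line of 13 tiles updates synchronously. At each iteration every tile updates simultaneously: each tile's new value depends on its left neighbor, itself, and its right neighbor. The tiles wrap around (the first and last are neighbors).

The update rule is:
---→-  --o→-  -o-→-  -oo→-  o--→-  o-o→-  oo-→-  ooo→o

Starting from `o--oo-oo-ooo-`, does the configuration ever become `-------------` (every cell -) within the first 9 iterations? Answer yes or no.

iteration 1: ----------o--
iteration 2: -------------
all cells are - at iteration 2

yes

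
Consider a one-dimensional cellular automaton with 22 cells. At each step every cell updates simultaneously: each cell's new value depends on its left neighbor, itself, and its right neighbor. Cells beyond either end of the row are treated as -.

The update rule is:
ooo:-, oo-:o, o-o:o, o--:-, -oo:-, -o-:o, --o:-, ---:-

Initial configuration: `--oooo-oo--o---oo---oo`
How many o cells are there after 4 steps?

4

step 1: -----oo-o--o----o----o
step 2: ------ooo--o----o----o
step 3: --------o--o----o----o
step 4: --------o--o----o----o
count of o: 4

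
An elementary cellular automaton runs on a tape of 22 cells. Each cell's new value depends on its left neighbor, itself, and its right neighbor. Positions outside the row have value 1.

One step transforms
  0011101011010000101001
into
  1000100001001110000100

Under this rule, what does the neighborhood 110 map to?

At position 4 the neighborhood is 110; the next row has 1 there.

1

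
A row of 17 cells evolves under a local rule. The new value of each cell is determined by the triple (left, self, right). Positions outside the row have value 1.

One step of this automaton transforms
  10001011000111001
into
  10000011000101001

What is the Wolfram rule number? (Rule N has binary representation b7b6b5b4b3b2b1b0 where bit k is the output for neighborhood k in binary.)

72

position 12: 111 → 0  (bit 7 = 0)
position 0: 110 → 1  (bit 6 = 1)
position 5: 101 → 0  (bit 5 = 0)
position 1: 100 → 0  (bit 4 = 0)
position 6: 011 → 1  (bit 3 = 1)
position 4: 010 → 0  (bit 2 = 0)
position 3: 001 → 0  (bit 1 = 0)
position 2: 000 → 0  (bit 0 = 0)
bits b7..b0 = 01001000 = 72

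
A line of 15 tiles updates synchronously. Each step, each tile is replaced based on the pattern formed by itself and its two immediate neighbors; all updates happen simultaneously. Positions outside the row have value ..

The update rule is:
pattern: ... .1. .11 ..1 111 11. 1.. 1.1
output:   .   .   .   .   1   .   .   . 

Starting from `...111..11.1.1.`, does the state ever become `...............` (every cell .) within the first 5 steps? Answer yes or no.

yes

....1..........
...............
all cells are . at step 2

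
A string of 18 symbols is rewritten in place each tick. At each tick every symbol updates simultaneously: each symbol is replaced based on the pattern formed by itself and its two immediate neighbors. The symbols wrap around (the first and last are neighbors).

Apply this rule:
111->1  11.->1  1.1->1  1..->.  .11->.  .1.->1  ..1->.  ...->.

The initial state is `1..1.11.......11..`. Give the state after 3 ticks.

1....11........1..

1..11.1........1..
1...111........1..
1....11........1..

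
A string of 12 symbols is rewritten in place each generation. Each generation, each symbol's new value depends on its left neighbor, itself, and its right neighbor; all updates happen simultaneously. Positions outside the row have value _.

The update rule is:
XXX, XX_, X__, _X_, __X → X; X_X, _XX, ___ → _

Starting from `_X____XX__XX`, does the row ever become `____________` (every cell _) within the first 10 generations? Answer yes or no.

no

XXX__X_XXX_X
_XXXXX__XX_X
X_XXXXXX_X_X
X__XXXXX_X_X
XXX_XXXX_X_X
_XX__XXX_X_X
X_XXX_XX_X_X
X__XX__X_X_X
XXX_XXXX_X_X  (repeats generation 5; period 4)
generation 10: _XX__XXX_X_X
generation 10 is _XX__XXX_X_X, still not uniform _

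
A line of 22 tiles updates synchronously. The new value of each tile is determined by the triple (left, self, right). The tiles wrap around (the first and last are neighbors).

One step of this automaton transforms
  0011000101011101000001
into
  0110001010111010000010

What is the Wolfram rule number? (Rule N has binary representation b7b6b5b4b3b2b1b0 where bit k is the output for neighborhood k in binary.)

170

position 12: 111 → 1  (bit 7 = 1)
position 3: 110 → 0  (bit 6 = 0)
position 8: 101 → 1  (bit 5 = 1)
position 0: 100 → 0  (bit 4 = 0)
position 2: 011 → 1  (bit 3 = 1)
position 7: 010 → 0  (bit 2 = 0)
position 1: 001 → 1  (bit 1 = 1)
position 5: 000 → 0  (bit 0 = 0)
bits b7..b0 = 10101010 = 170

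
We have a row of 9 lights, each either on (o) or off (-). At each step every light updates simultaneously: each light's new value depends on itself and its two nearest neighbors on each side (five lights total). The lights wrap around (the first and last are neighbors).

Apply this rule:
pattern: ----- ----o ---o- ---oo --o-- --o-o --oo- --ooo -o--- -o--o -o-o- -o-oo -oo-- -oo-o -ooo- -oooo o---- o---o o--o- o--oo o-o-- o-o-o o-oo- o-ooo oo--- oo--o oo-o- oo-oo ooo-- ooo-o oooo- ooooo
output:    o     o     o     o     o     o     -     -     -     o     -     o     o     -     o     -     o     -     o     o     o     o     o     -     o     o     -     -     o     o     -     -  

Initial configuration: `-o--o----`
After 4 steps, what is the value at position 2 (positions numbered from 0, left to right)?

-

step 1: ooooo-ooo
step 2: ----o----
step 3: ooooo-ooo  (repeats step 1; period 2)
step 4: ----o----
position 2 holds -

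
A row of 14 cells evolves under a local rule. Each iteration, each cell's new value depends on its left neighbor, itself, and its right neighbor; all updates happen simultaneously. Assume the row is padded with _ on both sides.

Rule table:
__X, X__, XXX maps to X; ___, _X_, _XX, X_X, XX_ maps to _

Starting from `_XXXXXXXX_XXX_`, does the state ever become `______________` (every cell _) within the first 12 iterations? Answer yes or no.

iteration 1: X_XXXXXX___X_X
iteration 2: ___XXXX_X_X___
iteration 3: __X_XX_____X__
iteration 4: _X____X___X_X_
iteration 5: X_X__X_X_X___X
iteration 6: ___XX_____X_X_
iteration 7: __X__X___X___X
iteration 8: _X_XX_X_X_X_X_
iteration 9: X____________X
iteration 10: _X__________X_
iteration 11: X_X________X_X
iteration 12: ___X______X___
iteration 12 is ___X______X___, still not uniform _

no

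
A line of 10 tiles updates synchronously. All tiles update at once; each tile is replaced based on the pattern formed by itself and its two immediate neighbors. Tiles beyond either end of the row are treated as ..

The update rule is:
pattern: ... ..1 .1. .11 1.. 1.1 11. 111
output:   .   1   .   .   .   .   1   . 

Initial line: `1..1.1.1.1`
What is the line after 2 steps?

.1........

step 1: ..1.......
step 2: .1........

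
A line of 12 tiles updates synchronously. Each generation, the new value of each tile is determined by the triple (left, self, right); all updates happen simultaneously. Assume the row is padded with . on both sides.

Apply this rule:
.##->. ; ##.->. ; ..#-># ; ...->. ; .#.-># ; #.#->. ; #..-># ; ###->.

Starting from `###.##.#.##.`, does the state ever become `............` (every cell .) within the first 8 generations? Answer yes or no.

no

generation 1: .......#...#
generation 2: ......###.##
generation 3: .....#......
generation 4: ....###.....
generation 5: ...#...#....
generation 6: ..###.###...
generation 7: .#.......#..
generation 8: ###.....###.
generation 8 is ###.....###., still not uniform .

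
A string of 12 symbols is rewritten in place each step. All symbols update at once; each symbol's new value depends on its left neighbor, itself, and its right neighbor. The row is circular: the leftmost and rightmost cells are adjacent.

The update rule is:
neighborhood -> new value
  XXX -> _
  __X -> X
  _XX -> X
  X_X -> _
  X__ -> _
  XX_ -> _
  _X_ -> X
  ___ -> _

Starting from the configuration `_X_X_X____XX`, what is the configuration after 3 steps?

X__X_X_XX__X

step 1: _X_X_X___XX_
step 2: XX_X_X__XX__
step 3: X__X_X_XX__X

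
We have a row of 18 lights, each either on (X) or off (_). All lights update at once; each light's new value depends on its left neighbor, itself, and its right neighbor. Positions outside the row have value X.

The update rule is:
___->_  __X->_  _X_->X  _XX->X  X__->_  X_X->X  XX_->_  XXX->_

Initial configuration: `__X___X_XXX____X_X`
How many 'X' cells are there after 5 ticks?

3

tick 1: __X___XXX______XXX
tick 2: __X___X________X__
tick 3: __X___X________X__  (fixed point — unchanged through tick 5)
count of X: 3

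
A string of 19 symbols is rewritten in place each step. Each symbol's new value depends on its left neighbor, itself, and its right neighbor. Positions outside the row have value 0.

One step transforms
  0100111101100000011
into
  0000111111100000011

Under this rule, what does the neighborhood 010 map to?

At position 1 the neighborhood is 010; the next row has 0 there.

0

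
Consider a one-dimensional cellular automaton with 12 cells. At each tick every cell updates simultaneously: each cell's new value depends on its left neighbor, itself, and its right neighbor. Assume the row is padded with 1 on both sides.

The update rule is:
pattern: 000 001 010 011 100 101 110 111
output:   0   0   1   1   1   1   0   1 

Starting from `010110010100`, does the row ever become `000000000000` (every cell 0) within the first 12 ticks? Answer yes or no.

111101011110
111011111101
110111111011
101111110111
011111101111
111111011111
111110111111
111101111111
111011111111
110111111111
101111111111
011111111111
tick 12 is 011111111111, still not uniform 0

no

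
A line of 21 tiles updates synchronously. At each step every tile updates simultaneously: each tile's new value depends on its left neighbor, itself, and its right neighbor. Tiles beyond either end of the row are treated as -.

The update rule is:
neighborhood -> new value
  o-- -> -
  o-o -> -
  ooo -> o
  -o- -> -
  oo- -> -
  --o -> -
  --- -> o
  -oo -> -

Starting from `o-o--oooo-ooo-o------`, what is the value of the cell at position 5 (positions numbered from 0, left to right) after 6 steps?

o

------oo---o----ooooo
ooooo----o---oo--ooo-
-ooo--oo---o------o--
--o------o---oooo---o
o---oooo---o--oo--o--
--o--oo--o----------o
position 5 holds o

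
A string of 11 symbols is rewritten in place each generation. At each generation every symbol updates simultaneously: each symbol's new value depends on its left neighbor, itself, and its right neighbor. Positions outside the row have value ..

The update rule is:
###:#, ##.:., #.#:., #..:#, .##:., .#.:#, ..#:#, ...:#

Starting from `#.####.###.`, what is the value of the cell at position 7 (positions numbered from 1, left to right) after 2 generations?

#..##...#.#
###..####.#
position 7 holds #

#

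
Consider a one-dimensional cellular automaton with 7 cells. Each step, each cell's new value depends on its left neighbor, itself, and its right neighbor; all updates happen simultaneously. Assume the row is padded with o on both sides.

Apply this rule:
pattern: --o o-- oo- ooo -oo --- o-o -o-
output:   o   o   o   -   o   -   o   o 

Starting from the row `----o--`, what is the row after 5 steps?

ooo----

o--oooo
oooo---
---oo-o
o-ooooo
ooo----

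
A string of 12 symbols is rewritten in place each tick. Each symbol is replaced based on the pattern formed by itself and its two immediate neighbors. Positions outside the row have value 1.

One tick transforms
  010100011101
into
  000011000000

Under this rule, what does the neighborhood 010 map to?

At position 1 the neighborhood is 010; the next row has 0 there.

0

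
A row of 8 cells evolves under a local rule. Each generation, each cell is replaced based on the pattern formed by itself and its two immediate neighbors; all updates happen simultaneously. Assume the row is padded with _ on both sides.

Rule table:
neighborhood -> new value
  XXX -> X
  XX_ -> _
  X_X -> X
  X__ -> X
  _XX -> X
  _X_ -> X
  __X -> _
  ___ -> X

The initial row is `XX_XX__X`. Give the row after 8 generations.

X_XX_X_X
XXX_XXXX
XX_XXXX_
X_XXXX_X
XXXXX_XX
XXXX_XX_
XXX_XX_X
XX_XX_XX

XX_XX_XX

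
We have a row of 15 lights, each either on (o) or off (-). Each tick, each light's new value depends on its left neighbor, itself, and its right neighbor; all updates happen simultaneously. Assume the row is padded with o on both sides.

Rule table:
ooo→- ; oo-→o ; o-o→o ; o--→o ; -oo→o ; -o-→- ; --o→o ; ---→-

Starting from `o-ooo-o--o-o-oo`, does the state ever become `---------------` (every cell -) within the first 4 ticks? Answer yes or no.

no

tick 1: ooo-oo-oo-o-oo-
tick 2: --oooooooo-oooo
tick 3: ooo------ooo---
tick 4: --oo----oo-oo-o
tick 4 is --oo----oo-oo-o, still not uniform -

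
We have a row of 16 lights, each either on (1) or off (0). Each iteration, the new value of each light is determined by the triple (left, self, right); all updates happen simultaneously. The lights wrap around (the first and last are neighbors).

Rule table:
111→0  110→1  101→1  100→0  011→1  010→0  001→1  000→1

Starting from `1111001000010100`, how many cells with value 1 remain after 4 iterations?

1001010011101001
1010100110110011
1101001111110110
1110011000011111
count of 1: 10

10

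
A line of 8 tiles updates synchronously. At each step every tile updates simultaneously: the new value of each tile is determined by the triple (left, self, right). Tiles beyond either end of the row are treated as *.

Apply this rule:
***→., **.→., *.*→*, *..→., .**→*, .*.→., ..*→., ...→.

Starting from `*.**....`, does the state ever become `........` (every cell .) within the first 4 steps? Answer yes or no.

yes

step 1: .**.....
step 2: **......
step 3: ........
all cells are . at step 3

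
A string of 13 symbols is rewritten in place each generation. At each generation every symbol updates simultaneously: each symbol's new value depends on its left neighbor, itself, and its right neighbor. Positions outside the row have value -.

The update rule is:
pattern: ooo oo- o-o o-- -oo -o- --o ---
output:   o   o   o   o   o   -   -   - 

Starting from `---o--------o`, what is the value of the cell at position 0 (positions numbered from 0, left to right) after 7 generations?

----o--------
-----o-------
------o------
-------o-----
--------o----
---------o---
----------o--
position 0 holds -

-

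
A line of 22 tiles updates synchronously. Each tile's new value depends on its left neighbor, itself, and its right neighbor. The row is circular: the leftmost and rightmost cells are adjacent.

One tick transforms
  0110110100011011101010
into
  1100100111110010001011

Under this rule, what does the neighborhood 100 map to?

1

At position 8 the neighborhood is 100; the next row has 1 there.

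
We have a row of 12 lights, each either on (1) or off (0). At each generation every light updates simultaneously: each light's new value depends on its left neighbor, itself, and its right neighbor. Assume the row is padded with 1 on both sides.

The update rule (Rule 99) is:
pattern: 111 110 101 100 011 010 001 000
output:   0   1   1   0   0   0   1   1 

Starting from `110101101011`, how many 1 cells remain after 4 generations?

011010110100
101101011001
110110101010
011011010101
count of 1: 7

7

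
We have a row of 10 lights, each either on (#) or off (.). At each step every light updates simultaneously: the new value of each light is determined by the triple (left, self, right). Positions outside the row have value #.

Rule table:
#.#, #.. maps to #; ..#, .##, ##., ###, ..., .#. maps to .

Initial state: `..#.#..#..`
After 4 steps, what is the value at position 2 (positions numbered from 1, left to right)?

#

#..#.#..#.
.#..#.#..#
#.#..#.#..
.#.#..#.#.
position 2 holds #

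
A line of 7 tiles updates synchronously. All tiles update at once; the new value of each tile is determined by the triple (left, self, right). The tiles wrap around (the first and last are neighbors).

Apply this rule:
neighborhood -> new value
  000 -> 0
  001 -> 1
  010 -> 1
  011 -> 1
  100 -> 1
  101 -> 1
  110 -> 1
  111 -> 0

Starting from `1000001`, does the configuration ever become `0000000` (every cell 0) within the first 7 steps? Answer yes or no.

yes

1100011
0110110
1111111
0000000
all cells are 0 at step 4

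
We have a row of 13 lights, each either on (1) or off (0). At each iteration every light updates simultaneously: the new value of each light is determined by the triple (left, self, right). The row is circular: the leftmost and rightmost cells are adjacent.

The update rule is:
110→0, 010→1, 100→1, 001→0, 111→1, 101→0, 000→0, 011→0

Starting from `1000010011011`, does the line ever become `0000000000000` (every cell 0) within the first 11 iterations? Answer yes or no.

no

0100011000001
0110000100001
0001000110001
1001100001001
0100010001100
0110011000010
0001000100011
1001100110000
1100010001000
0010011001100
0011000100010
iteration 11 is 0011000100010, still not uniform 0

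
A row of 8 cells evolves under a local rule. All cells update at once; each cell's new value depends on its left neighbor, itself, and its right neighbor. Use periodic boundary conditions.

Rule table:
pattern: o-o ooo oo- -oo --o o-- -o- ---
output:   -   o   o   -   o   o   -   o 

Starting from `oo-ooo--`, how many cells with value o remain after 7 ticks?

-o--oooo
--oo-ooo
oo-o--oo
oo--oo-o
oooo-o--
-ooo--oo
--oooo-o
count of o: 5

5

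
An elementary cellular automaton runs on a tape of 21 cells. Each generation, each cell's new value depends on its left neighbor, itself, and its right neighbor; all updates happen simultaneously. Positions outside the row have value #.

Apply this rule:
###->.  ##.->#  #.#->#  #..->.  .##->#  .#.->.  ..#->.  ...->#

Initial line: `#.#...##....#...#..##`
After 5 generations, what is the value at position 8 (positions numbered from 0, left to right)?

#

##..#.##.##...#....#.
.#...######.#...##..#
#..#.#....##..#.##..#
#...#..##.##...###..#
#.#....#####.#.#.#..#
position 8 holds #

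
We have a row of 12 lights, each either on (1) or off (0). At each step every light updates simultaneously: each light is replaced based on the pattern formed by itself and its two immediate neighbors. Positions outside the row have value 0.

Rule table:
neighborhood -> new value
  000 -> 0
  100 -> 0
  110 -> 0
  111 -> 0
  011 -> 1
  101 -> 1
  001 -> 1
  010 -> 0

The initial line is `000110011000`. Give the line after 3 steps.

110011000000

step 1: 001100110000
step 2: 011001100000
step 3: 110011000000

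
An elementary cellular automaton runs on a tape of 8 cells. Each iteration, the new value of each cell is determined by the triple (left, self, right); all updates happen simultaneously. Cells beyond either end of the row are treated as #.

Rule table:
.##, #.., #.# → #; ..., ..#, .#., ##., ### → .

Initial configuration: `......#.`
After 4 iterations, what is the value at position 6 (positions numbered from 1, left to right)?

#......#
.#.....#
#.#....#
.#.#...#
position 6 holds .

.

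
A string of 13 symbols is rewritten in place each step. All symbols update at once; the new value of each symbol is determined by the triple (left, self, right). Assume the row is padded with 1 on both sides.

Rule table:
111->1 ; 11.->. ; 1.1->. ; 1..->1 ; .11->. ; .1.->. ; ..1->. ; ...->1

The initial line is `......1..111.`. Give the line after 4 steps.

11.11..1..11.

11111..1..1..
1111.1..1..1.
111...1..1...
11.11..1..11.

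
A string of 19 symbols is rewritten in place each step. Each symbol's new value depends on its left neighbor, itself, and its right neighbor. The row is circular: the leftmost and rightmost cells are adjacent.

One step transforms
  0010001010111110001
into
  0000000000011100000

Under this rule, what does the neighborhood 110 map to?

0

At position 14 the neighborhood is 110; the next row has 0 there.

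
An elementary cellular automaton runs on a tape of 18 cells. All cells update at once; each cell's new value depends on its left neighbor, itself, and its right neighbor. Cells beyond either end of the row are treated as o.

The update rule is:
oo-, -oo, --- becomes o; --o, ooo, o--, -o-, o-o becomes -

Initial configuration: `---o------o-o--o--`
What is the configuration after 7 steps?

-o---oooo---------
---o-o--o-ooooooo-
-o--------o-----o-
---oooooo---ooo---
-o-o----o-o-o-o-o-
-----oo-----------
-ooo-oo-ooooooooo-

-ooo-oo-ooooooooo-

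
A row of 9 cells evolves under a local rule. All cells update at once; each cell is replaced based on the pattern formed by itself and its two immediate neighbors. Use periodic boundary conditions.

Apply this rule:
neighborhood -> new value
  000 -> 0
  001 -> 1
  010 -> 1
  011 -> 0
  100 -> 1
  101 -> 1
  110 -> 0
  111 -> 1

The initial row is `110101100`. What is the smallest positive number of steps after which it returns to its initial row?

001110011
110101100

2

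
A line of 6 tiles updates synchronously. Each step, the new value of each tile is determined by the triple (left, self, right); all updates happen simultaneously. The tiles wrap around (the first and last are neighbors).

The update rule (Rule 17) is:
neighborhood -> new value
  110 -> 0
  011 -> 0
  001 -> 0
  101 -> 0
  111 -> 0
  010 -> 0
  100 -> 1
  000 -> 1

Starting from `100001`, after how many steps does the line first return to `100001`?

12

011100
000011
111000
000110
110001
001100
100011
011000
000111
110000
001110
100001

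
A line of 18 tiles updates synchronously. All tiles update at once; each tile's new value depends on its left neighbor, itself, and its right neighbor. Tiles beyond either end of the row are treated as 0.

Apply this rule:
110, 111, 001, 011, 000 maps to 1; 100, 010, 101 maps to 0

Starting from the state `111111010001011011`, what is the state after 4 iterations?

iteration 1: 111111000110011011
iteration 2: 111111011110111011
iteration 3: 111111011110111011  (fixed point — unchanged through iteration 4)

111111011110111011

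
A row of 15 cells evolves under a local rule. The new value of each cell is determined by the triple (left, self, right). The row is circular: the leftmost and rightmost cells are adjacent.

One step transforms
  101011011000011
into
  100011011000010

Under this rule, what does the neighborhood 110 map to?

1

At position 0 the neighborhood is 110; the next row has 1 there.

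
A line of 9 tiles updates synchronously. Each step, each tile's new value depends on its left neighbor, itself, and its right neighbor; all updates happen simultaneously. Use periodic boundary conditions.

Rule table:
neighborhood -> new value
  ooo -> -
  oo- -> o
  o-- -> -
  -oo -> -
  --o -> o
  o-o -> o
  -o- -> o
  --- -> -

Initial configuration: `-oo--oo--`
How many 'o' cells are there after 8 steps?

step 1: o-o-o-o--
step 2: ooooooo-o
step 3: ------oo-
step 4: -----o-o-
step 5: ----oooo-
step 6: ---o---o-
step 7: --oo--oo-
step 8: -o-o-o-o-
count of o: 4

4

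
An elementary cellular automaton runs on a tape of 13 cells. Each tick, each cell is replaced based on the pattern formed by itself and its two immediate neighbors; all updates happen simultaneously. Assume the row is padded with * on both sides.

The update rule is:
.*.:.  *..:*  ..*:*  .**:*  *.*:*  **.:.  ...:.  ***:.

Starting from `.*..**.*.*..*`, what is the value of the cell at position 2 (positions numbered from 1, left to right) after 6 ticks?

tick 1: *.***.*.*.***
tick 2: .**..*.*.**..
tick 3: **.**.*.**.**
tick 4: ..**.*.**.**.
tick 5: ***.*.**.**.*
tick 6: ...*.**.**.**
position 2 holds .

.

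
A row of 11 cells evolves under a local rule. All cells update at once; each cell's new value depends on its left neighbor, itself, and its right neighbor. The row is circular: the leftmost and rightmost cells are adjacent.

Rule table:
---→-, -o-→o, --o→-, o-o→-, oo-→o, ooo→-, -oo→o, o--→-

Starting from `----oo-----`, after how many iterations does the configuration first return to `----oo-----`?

1

iteration 1: ----oo-----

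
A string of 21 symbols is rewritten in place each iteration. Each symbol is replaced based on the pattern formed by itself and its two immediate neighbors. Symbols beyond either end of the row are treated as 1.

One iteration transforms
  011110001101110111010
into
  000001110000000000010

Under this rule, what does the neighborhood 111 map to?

At position 2 the neighborhood is 111; the next row has 0 there.

0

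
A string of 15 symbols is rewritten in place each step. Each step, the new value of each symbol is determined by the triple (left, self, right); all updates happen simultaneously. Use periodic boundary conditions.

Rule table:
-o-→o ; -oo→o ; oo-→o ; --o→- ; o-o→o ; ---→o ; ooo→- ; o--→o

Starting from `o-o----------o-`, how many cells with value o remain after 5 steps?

11

oooooooooooo-oo
-----------ooo-
oooooooooo-o-oo
---------ooooo-
oooooooo-o---oo
count of o: 11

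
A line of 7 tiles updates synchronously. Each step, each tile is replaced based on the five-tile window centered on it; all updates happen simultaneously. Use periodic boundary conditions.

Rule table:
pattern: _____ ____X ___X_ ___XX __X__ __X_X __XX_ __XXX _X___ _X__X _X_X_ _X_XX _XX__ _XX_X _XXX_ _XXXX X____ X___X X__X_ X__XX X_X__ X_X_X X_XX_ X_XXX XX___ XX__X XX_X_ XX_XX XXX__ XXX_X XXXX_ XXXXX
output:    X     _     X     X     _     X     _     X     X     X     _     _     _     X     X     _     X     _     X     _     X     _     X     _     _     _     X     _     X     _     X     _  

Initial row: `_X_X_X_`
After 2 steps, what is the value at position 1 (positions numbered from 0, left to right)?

XX___XX
XX__XX_
position 1 holds X

X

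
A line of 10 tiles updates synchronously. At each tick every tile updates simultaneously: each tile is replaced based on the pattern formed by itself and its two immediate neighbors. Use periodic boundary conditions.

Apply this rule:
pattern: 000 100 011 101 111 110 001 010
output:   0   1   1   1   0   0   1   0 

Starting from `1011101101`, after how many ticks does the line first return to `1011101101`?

tick 1: 0110011011
tick 2: 1101110110
tick 3: 1011001101
tick 4: 0110111011
tick 5: 1101100110
tick 6: 1011011101
tick 7: 0110110011
tick 8: 1101101110
tick 9: 1011011001
tick 10: 0110110111
tick 11: 1101101100
tick 12: 1011011011
tick 13: 0110110110
tick 14: 1101101101
tick 15: 0011011011
tick 16: 1110110110
tick 17: 1001101101
tick 18: 0111011011
tick 19: 1100110110
tick 20: 1011101101

20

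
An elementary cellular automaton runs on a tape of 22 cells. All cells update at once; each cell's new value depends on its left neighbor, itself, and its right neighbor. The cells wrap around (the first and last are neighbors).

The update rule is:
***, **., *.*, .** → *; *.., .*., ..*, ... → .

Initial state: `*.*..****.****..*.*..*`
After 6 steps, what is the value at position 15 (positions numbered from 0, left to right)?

step 1: **...*********...*...*
step 2: **...*********.......*
step 3: **...*********.......*  (fixed point — unchanged through step 6)
position 15 holds .

.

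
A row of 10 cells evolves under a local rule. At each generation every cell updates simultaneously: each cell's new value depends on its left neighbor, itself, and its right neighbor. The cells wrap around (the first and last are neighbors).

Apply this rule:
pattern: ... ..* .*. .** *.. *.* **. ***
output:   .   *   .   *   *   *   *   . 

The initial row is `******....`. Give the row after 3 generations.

*....**..*
**..******
.****.....

.****.....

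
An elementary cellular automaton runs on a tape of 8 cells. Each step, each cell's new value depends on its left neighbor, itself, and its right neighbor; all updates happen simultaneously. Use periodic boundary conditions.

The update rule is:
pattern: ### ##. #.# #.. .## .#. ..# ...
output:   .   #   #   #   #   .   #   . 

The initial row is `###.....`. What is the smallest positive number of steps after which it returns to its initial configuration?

6

step 1: #.##...#
step 2: #####.##
step 3: ....###.
step 4: ...##.##
step 5: #.######
step 6: ###.....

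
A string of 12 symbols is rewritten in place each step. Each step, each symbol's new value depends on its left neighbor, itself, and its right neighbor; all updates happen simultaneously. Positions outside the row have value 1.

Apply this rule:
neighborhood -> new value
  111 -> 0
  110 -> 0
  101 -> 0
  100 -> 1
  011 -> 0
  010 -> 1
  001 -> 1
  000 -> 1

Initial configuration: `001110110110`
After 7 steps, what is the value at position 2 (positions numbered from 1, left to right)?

1

110000000000
001111111111
110000000000  (repeats step 1; period 2)
step 7: 110000000000
position 2 holds 1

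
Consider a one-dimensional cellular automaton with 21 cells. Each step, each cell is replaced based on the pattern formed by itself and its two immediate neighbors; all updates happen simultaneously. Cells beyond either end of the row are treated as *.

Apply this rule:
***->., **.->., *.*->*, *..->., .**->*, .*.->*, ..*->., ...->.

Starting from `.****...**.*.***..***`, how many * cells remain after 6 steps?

**......*.****....*..
........***.......*..
........*.........*..
........*.........*..  (fixed point — unchanged through step 6)
count of *: 2

2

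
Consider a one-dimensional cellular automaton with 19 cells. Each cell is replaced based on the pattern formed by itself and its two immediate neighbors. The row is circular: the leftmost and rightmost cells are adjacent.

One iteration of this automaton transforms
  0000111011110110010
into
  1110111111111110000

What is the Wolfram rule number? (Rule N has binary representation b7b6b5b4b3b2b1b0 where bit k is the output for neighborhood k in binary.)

233

position 5: 111 → 1  (bit 7 = 1)
position 6: 110 → 1  (bit 6 = 1)
position 7: 101 → 1  (bit 5 = 1)
position 15: 100 → 0  (bit 4 = 0)
position 4: 011 → 1  (bit 3 = 1)
position 17: 010 → 0  (bit 2 = 0)
position 3: 001 → 0  (bit 1 = 0)
position 0: 000 → 1  (bit 0 = 1)
bits b7..b0 = 11101001 = 233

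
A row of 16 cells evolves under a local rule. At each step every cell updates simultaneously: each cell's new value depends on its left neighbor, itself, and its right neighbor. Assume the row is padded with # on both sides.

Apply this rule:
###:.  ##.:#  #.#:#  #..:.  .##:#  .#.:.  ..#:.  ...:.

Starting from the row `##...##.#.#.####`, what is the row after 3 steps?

step 1: .#...###.#.##...
step 2: #....#.##.###...
step 3: #.....#####.#...

#.....#####.#...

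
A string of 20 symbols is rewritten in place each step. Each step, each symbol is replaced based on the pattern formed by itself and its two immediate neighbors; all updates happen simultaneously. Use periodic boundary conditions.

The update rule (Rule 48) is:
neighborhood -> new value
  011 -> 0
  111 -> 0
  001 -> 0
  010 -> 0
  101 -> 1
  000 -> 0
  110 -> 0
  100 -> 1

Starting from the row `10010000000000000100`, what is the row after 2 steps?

00100100000000000001

01001000000000000010
00100100000000000001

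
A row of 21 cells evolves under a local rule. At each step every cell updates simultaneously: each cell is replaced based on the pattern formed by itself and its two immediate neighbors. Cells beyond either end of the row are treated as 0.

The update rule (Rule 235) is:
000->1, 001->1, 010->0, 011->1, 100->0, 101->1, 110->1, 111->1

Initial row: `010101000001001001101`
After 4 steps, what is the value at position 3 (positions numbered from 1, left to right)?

101010011110010011110
010100111110100111110
101001111111001111110
010011111111011111110
position 3 holds 0

0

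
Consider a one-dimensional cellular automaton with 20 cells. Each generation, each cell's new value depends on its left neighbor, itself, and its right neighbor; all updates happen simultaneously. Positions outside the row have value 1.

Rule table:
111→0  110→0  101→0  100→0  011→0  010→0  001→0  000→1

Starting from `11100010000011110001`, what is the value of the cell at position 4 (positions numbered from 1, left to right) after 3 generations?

0

00001000111000000100
01100010000011110000
00001000111000000110
position 4 holds 0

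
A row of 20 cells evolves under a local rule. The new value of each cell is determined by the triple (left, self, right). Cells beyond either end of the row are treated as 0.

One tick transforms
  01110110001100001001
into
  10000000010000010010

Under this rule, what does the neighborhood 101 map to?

0

At position 4 the neighborhood is 101; the next row has 0 there.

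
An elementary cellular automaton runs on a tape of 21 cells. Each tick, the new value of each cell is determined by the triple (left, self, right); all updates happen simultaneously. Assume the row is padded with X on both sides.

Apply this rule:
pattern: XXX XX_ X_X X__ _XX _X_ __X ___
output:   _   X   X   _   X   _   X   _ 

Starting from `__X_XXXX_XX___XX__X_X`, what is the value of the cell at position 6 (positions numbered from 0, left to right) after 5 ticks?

X

tick 1: _X_XX__XXXX__XXX_X_XX
tick 2: X_XXX_XX__X_XX_XX_XX_
tick 3: XXX_XXXX_X_XXXXXXXXXX
tick 4: __XXX__XX_XX_________
tick 5: _XX_X_XXXXXX________X
position 6 holds X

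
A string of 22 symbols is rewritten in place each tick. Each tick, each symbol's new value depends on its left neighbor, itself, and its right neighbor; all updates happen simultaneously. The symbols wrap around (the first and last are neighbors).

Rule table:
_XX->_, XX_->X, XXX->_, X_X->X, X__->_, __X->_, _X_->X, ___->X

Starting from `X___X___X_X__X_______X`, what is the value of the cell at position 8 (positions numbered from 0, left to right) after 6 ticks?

_

X_X_X_X_XXX__X_XXXXX__
XXXXXXXX__X__XX____X__
_______X__X___X_XX_X__
XXXXXX_X__X_X_XX_XXX_X
_____XXX__XXXX_XX__XX_
XXXX___X_____XX_X___X_
position 8 holds _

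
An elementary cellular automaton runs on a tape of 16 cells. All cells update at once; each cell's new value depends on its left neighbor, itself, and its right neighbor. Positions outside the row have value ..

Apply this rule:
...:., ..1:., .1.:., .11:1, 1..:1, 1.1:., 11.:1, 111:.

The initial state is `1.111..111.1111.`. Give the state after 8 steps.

........1.11..11

..1.11.1.1.1..11
....11......1.11
....111.......11
....1.11......11
......111.....11
......1.11....11
........111...11
........1.11..11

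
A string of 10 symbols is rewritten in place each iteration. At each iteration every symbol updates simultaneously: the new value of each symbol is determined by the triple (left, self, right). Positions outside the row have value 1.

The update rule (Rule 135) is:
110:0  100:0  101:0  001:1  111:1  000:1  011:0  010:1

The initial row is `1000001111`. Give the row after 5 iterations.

iteration 1: 0011110111
iteration 2: 0101100011
iteration 3: 0100001101
iteration 4: 0101110000
iteration 5: 0100100111

0100100111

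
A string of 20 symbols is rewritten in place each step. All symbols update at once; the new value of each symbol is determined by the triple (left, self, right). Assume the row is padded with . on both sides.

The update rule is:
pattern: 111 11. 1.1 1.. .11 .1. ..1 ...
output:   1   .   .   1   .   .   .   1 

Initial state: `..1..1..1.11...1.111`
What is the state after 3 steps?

1..1..1.....11....1.
.1..1..1111...111..1
..1..1..11.11..1.1..

..1..1..11.11..1.1..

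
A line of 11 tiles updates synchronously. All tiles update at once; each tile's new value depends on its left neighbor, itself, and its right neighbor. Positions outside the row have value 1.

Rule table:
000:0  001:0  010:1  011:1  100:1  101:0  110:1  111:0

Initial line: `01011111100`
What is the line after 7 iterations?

01010000110
01011000110
01011100110
01010110110
01010110110  (fixed point — unchanged through iteration 7)

01010110110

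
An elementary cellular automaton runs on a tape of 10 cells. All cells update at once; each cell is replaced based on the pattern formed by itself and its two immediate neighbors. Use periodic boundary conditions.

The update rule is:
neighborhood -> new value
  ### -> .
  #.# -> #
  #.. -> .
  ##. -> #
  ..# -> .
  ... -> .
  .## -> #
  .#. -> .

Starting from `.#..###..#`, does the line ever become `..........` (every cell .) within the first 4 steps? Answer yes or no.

yes

#...#.#...
.....#....
..........
all cells are . at step 3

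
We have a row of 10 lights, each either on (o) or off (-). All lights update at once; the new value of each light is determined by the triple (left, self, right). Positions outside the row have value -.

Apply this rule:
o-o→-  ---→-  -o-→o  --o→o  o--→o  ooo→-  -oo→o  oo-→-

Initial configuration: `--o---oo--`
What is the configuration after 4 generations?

o-o-o----o

-ooo-oo-o-
oo---o--oo
o-o-ooooo-
o-o-o----o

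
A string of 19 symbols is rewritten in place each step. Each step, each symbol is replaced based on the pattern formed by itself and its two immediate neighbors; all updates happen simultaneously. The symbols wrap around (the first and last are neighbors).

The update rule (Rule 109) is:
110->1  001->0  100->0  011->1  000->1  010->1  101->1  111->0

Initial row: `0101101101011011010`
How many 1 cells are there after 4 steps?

6

0111111111111111110
0100000000000000010
0101111111111111010
0111000000000001110
count of 1: 6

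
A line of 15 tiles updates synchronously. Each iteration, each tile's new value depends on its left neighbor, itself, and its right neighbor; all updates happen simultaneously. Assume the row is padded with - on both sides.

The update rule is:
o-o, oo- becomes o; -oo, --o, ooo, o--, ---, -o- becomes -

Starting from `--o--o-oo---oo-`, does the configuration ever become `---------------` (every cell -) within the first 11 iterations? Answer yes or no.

iteration 1: ------o-o----o-
iteration 2: -------o-------
iteration 3: ---------------
all cells are - at iteration 3

yes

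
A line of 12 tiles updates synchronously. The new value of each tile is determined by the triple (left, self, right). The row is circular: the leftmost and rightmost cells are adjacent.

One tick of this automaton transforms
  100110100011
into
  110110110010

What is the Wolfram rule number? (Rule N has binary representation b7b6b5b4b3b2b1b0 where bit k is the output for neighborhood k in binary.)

92

position 11: 111 → 0  (bit 7 = 0)
position 0: 110 → 1  (bit 6 = 1)
position 5: 101 → 0  (bit 5 = 0)
position 1: 100 → 1  (bit 4 = 1)
position 3: 011 → 1  (bit 3 = 1)
position 6: 010 → 1  (bit 2 = 1)
position 2: 001 → 0  (bit 1 = 0)
position 8: 000 → 0  (bit 0 = 0)
bits b7..b0 = 01011100 = 92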